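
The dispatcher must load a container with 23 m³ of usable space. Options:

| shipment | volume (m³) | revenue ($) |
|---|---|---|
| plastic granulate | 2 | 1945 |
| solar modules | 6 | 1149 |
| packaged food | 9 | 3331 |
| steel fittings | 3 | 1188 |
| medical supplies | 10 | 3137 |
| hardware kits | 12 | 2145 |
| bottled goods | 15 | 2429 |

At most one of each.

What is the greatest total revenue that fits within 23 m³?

Ranking by ratio (revenue/m³): plastic granulate 972.50, steel fittings 396.00, packaged food 370.11.
Taking the top-ratio shipments first gives plastic granulate + solar modules + packaged food + steel fittings for 7613 (20 m³).
Dropping solar modules and steel fittings frees 9 m³; slotting in medical supplies (10 m³) lifts the total to 8413 at 21 m³.

8413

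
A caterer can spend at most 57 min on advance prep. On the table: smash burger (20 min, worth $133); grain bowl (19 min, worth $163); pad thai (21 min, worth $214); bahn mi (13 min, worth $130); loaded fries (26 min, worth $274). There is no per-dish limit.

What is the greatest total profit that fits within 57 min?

Density check — loaded fries 10.54, pad thai 10.19, bahn mi 10.00, grain bowl 8.58 are the best per min.
Filling by ratio: 2×loaded fries for 548, with 5 min left unused.
The 52 min tied up in 2×loaded fries is better spent on 2×pad thai + bahn mi — total rises to 558 (55 min).
That's the maximum — no swap from here does better than 558.

558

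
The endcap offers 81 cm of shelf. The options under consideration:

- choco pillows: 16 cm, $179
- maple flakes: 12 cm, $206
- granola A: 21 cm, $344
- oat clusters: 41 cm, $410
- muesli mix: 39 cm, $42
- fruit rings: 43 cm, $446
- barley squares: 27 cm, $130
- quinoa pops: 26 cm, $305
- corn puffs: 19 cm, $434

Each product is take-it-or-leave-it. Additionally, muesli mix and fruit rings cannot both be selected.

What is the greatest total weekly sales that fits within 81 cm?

Density check — corn puffs 22.84, maple flakes 17.17, granola A 16.38 are the best per cm.
Best packing: maple flakes + granola A + quinoa pops + corn puffs — 78 cm, 1289 total.

1289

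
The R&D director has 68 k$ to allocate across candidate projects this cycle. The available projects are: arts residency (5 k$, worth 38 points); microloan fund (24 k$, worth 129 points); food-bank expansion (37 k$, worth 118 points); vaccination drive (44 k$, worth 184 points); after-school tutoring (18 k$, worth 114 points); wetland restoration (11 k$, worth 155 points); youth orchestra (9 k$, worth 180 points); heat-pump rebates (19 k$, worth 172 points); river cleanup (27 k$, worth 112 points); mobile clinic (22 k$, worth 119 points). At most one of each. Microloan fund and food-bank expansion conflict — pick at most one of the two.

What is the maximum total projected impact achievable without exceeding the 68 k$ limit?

674

Greedy by ratio would take arts residency + after-school tutoring + wetland restoration + youth orchestra + heat-pump rebates: 62 k$ used, total 659.
The 18 k$ tied up in after-school tutoring is better spent on microloan fund — total rises to 674 (68 k$).
Next best is arts residency + wetland restoration + youth orchestra + heat-pump rebates + mobile clinic at 664 (66 k$) — short by 10.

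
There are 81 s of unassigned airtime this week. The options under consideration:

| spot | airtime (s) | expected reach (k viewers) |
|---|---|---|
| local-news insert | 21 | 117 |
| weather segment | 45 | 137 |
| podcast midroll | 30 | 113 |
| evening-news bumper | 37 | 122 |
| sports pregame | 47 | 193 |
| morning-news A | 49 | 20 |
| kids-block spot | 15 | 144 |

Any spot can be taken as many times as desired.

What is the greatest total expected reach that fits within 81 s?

Taking 5×kids-block spot: 75 s used, 720 in expected reach.

720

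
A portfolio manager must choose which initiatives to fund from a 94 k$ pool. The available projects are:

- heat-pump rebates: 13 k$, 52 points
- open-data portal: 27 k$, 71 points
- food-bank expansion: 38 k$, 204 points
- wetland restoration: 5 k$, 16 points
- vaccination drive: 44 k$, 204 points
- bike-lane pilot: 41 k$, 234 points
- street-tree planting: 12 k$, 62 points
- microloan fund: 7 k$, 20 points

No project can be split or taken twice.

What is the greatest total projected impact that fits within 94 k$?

500

Food-bank expansion + bike-lane pilot + street-tree planting uses 91 of the 94 k$ and totals 500.
Next best is heat-pump rebates + food-bank expansion + bike-lane pilot at 490 (92 k$) — short by 10.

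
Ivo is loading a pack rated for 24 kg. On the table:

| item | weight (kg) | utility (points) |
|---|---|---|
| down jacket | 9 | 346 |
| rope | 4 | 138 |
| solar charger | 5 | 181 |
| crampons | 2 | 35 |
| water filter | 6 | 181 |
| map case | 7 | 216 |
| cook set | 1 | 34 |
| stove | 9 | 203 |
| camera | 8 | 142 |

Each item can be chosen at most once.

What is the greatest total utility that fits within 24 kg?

846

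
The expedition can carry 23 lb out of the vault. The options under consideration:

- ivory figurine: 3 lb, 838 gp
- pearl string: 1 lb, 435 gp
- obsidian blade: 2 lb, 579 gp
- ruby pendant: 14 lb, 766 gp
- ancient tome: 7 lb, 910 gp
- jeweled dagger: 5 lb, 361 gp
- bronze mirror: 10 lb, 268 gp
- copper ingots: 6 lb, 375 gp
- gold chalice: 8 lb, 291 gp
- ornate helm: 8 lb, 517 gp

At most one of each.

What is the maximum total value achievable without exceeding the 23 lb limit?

3279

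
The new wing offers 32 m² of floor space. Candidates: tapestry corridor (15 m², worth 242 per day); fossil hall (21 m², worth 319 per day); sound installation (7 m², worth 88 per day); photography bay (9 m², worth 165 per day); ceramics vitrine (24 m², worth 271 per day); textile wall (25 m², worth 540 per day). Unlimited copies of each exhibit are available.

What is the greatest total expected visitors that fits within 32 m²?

By expected visitors per m²: textile wall 21.60, photography bay 18.33, tapestry corridor 16.13, fossil hall 15.19 lead.
Best packing: sound installation + textile wall — 32 m², 628 total.
That's the maximum — no swap from here does better than 628.

628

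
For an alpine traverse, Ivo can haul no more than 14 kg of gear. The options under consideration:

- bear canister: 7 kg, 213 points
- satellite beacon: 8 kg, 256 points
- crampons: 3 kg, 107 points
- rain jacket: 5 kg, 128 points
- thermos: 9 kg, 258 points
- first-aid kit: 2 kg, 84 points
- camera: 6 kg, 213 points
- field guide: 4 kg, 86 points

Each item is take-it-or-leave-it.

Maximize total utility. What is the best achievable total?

By utility per kg: first-aid kit 42.00, crampons 35.67, camera 35.50, satellite beacon 32.00 lead.
Greedy by ratio would take crampons + first-aid kit + camera: 11 kg used, total 404.
Dropping crampons and first-aid kit frees 5 kg; slotting in satellite beacon (8 kg) lifts the total to 469 at 14 kg.

469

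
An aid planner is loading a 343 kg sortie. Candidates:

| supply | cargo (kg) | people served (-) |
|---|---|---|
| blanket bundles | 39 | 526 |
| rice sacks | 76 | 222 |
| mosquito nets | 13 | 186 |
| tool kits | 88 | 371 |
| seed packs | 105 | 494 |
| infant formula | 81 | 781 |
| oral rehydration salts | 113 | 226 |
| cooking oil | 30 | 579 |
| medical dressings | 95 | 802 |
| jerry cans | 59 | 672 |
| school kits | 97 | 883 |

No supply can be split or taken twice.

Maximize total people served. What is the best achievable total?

3648

Taking the top-ratio supplies first gives blanket bundles + mosquito nets + infant formula + cooking oil + jerry cans + school kits for 3627 (319 kg).
The 81 kg tied up in infant formula is better spent on medical dressings — total rises to 3648 (333 kg).
Next best is blanket bundles + mosquito nets + infant formula + cooking oil + jerry cans + school kits at 3627 (319 kg) — short by 21.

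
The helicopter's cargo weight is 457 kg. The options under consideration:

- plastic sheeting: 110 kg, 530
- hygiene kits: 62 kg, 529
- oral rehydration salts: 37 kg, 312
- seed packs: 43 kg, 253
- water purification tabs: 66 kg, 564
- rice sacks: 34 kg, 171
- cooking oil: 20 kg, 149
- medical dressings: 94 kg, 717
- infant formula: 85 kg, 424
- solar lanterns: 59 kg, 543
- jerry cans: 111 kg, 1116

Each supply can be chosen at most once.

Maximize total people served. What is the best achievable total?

3930

Hygiene kits + oral rehydration salts + water purification tabs + cooking oil + medical dressings + solar lanterns + jerry cans uses 449 of the 457 kg and totals 3930.
Next best is hygiene kits + seed packs + water purification tabs + cooking oil + medical dressings + solar lanterns + jerry cans at 3871 (455 kg) — short by 59.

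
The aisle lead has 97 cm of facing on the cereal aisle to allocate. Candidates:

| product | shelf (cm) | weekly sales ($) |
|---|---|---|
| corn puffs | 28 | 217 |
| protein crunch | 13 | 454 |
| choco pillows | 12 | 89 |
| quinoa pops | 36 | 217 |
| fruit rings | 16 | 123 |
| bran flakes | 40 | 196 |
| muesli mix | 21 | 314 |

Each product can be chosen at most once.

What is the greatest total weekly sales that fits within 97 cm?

Ranking by ratio (weekly sales/cm): protein crunch 34.92, muesli mix 14.95, corn puffs 7.75.
Best packing: corn puffs + protein crunch + choco pillows + fruit rings + muesli mix — 90 cm, 1197 total.
The closest alternative, corn puffs + protein crunch + fruit rings + muesli mix, reaches only 1108.

1197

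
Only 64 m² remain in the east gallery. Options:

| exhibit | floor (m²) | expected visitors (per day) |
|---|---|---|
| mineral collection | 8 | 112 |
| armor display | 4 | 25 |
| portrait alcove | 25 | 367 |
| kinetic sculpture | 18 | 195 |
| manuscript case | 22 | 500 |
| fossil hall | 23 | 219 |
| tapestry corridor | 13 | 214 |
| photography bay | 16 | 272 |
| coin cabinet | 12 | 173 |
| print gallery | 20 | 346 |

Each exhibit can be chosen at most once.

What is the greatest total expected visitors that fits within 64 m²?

1172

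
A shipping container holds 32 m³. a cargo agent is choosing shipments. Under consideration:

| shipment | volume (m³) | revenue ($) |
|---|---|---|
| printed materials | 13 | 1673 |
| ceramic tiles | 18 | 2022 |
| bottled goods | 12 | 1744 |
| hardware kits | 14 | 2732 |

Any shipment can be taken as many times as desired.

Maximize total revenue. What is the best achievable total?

5464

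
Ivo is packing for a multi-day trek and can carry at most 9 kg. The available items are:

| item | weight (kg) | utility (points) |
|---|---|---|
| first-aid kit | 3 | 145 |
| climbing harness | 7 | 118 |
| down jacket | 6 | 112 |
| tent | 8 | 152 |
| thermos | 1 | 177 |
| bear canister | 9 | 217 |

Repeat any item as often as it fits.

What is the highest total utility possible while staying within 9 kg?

1593

By utility per kg: thermos 177.00, first-aid kit 48.33, bear canister 24.11 lead.
Taking 9×thermos: 9 kg used, 1593 in utility.
No other feasible combination exceeds 1593.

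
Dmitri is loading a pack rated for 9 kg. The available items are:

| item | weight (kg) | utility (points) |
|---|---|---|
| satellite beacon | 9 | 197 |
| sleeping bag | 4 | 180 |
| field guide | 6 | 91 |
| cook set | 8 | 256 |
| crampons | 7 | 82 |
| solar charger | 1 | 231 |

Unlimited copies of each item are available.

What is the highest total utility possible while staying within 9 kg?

The ratio ordering already packs tightly: 9×solar charger, 9 kg, 2079.
No other feasible combination exceeds 2079.

2079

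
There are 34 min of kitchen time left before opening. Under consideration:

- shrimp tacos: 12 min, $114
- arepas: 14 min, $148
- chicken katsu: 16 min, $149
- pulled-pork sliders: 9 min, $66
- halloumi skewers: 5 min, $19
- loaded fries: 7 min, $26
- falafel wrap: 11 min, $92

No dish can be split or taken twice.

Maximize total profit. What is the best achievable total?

306

Taking the top-ratio dishes first gives shrimp tacos + arepas + halloumi skewers for 281 (31 min).
The 17 min tied up in shrimp tacos and halloumi skewers is better spent on pulled-pork sliders + falafel wrap — total rises to 306 (34 min).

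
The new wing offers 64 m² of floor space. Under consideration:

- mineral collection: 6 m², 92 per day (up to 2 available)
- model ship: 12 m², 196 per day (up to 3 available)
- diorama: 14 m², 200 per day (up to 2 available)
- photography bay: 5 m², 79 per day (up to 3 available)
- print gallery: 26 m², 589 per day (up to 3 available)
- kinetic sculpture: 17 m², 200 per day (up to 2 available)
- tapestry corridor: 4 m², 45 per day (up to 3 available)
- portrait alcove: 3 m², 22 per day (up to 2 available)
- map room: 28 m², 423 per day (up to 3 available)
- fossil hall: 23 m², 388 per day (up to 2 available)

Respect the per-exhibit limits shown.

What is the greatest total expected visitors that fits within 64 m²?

Best packing: model ship + 2×print gallery — 64 m², 1374 total.
No other feasible combination exceeds 1374.

1374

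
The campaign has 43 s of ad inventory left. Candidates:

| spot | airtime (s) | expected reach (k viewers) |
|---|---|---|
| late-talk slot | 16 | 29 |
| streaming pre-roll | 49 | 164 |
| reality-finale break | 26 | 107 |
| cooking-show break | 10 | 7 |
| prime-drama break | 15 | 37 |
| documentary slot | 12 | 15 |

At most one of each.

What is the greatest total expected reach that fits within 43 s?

By expected reach per s: reality-finale break 4.12, streaming pre-roll 3.35, prime-drama break 2.47, late-talk slot 1.81 lead.
Best packing: reality-finale break + prime-drama break — 41 s, 144 total.

144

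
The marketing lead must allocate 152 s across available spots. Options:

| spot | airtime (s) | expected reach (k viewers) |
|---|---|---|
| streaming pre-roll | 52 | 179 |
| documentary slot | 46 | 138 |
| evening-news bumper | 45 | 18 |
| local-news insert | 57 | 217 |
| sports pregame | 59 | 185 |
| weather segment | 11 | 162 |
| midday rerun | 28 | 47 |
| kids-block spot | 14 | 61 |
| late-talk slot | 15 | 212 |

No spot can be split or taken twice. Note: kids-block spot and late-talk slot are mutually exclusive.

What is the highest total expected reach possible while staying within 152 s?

776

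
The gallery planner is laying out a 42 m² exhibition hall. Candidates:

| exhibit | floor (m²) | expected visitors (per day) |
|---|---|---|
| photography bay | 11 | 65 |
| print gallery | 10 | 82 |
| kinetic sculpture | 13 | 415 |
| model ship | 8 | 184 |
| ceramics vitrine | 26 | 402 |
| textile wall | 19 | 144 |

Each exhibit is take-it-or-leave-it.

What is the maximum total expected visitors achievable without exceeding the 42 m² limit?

Ranking by ratio (expected visitors/m²): kinetic sculpture 31.92, model ship 23.00, ceramics vitrine 15.46.
Taking the top-ratio exhibits first gives photography bay + print gallery + kinetic sculpture + model ship for 746 (42 m²).
Replace photography bay and print gallery and model ship with ceramics vitrine: the trade gains 71 net, giving 817 at 39 m².

817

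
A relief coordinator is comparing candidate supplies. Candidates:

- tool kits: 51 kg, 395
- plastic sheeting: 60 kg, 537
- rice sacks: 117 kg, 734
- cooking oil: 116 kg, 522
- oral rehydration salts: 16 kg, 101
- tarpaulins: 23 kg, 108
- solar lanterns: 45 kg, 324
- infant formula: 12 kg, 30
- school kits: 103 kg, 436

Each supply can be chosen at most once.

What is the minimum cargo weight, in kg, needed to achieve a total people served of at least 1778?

256

Minimise kg subject to total people served ≥ 1778.
tool kits + plastic sheeting + rice sacks + oral rehydration salts + infant formula reaches 1797 using 256 kg.
Any bundle with less than 256 kg falls short of 1778.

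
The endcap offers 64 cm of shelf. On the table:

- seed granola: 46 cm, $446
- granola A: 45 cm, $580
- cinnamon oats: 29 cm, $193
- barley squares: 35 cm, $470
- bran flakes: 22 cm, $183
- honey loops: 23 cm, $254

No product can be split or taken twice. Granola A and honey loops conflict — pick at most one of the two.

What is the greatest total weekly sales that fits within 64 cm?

724

By weekly sales per cm: barley squares 13.43, granola A 12.89, honey loops 11.04 lead.
Taking barley squares + honey loops: 58 cm used, 724 in weekly sales.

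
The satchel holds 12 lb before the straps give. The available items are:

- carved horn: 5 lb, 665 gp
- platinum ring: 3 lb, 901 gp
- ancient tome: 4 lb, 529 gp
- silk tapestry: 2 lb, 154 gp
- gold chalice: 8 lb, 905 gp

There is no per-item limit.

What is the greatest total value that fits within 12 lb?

3604

Ranking by ratio (value/lb): platinum ring 300.33, carved horn 133.00, ancient tome 132.25, gold chalice 113.12.
Best packing: 4×platinum ring — 12 lb, 3604 total.
Nothing else within 12 lb beats 3604.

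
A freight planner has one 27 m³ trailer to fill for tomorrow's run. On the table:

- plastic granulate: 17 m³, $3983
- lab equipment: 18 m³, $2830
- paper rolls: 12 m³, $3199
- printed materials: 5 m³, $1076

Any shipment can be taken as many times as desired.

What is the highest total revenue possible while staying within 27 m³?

6427

Greedy by ratio would take 2×paper rolls: 24 m³ used, total 6398.
The 12 m³ tied up in paper rolls is better spent on 3×printed materials — total rises to 6427 (27 m³).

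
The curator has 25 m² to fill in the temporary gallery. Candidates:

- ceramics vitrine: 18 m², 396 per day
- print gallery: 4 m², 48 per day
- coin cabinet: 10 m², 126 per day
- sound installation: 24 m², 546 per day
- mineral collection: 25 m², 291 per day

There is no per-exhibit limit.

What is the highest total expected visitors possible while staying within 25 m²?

546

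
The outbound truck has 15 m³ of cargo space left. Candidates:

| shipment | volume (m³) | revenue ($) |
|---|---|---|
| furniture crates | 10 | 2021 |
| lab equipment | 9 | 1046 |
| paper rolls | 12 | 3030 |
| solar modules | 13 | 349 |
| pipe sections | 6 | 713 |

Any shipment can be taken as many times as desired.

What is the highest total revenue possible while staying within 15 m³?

3030

Paper rolls uses 12 of the 15 m³ and totals 3030.
The spare 3 m³ is too small for any remaining shipment, and no exchange beats 3030.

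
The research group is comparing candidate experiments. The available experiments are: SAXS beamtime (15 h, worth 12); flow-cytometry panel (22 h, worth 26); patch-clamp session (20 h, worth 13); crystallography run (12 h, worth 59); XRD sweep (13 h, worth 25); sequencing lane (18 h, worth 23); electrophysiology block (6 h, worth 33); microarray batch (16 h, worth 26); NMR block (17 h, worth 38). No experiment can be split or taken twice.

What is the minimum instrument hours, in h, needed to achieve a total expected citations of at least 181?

Need the lightest bundle worth ≥ 181.
Taking crystallography run + XRD sweep + electrophysiology block + microarray batch + NMR block gives 181 (≥ 181) for 64 h.
Any bundle with less than 64 h falls short of 181.

64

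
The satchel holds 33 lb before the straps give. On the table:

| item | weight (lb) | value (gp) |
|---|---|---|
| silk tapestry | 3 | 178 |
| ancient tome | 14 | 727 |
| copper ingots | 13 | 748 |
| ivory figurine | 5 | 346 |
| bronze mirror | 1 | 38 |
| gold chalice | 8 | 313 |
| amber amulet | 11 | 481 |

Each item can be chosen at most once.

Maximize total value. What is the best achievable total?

1859

Greedy by ratio would take silk tapestry + copper ingots + ivory figurine + bronze mirror + amber amulet: 33 lb used, total 1791.
The 14 lb tied up in silk tapestry and amber amulet is better spent on ancient tome — total rises to 1859 (33 lb).
Next best is ancient tome + copper ingots + ivory figurine at 1821 (32 lb) — short by 38.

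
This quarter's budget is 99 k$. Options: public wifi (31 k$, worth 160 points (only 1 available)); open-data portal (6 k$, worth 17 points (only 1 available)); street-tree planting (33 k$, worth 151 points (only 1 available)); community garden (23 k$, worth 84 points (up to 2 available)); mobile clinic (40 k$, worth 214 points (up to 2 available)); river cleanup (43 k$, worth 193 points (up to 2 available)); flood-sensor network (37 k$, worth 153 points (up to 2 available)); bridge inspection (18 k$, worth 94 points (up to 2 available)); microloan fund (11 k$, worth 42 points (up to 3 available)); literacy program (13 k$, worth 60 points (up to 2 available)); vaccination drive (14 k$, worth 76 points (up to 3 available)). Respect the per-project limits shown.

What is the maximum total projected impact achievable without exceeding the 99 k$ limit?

Greedy by ratio would take mobile clinic + literacy program + 3×vaccination drive: 95 k$ used, total 502.
Replace literacy program and vaccination drive with public wifi: the trade gains 24 net, giving 526 at 99 k$.

526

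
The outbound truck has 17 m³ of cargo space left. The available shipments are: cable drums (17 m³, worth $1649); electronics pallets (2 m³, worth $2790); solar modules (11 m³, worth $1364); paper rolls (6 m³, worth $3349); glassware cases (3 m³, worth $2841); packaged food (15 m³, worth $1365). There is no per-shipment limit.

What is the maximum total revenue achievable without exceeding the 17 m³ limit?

Filling by ratio: 8×electronics pallets for 22320, with 1 m³ left unused.
Replace electronics pallets with glassware cases: the trade gains 51 net, giving 22371 at 17 m³.
That's the maximum — no swap from here does better than 22371.

22371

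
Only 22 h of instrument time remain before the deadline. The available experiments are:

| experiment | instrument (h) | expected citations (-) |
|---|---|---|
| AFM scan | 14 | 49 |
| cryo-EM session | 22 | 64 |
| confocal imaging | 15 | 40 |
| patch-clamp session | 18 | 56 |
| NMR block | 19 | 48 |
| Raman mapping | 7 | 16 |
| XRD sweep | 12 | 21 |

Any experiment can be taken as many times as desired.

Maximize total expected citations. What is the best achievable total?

65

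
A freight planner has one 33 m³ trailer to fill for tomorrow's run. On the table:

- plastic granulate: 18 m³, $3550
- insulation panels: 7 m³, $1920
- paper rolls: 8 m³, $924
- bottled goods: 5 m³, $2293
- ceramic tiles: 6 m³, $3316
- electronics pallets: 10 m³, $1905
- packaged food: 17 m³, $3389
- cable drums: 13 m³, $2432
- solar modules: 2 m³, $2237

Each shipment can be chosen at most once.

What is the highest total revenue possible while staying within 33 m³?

12198

A density-first pass picks insulation panels + bottled goods + ceramic tiles + electronics pallets + solar modules — 11671 at 30 m³.
The 10 m³ tied up in electronics pallets is better spent on cable drums — total rises to 12198 (33 m³).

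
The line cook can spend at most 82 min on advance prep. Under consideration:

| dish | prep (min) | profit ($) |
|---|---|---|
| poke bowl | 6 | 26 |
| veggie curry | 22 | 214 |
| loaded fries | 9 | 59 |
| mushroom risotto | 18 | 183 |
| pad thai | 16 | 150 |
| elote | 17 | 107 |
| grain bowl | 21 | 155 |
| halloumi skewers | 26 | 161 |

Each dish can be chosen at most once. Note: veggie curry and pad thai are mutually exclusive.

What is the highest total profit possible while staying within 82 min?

Taking veggie curry + mushroom risotto + elote + grain bowl: 78 min used, 659 in profit.
No other feasible combination exceeds 659.

659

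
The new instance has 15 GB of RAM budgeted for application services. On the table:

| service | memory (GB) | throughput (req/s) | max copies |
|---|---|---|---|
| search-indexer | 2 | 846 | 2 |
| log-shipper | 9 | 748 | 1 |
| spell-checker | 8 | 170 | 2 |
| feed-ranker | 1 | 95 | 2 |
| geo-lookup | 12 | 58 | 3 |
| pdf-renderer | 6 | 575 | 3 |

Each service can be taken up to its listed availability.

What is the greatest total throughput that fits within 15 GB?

2630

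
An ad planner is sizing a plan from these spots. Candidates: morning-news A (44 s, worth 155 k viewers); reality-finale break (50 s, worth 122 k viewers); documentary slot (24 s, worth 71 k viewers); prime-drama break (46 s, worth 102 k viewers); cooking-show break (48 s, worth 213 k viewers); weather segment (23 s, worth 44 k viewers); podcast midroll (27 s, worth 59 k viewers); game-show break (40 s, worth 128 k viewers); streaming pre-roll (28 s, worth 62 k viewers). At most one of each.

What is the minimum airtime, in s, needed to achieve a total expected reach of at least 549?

156

Look for the lowest-airtime combination reaching 549.
morning-news A + documentary slot + cooking-show break + game-show break: 567 expected reach at 156 s.
No combination under 156 s hits 549.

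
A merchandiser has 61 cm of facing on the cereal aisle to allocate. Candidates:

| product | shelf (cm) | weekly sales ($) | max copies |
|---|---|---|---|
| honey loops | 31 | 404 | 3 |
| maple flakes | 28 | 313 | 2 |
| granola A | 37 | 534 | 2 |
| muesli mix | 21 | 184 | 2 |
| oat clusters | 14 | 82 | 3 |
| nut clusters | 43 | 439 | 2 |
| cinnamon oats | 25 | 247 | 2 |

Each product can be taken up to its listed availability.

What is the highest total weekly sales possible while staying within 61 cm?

Taking granola A + muesli mix: 58 cm used, 718 in weekly sales.
The spare 3 cm is too small for any remaining product, and no exchange beats 718.

718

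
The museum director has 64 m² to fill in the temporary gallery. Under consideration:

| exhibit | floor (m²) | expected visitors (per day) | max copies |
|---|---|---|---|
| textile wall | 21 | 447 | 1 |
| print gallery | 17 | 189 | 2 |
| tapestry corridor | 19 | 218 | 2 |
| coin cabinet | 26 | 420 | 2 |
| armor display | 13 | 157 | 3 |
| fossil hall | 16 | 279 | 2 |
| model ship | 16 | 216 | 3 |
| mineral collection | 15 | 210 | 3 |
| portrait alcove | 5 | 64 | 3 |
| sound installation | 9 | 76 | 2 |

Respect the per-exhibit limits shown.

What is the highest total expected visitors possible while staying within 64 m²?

Greedy by ratio would take textile wall + 2×fossil hall + 2×portrait alcove: 63 m² used, total 1133.
Dropping fossil hall and 2×portrait alcove frees 26 m²; slotting in coin cabinet (26 m²) lifts the total to 1146 at 63 m².
Every other selection either busts 64 m² or exceeds an availability limit or fails to beat 1146.

1146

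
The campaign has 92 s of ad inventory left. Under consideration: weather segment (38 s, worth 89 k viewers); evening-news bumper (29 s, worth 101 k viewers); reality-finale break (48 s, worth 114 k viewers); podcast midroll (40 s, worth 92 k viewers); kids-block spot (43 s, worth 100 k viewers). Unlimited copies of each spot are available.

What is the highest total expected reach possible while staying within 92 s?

Density check — evening-news bumper 3.48, reality-finale break 2.38, weather segment 2.34 are the best per s.
3×evening-news bumper uses 87 of the 92 s and totals 303.

303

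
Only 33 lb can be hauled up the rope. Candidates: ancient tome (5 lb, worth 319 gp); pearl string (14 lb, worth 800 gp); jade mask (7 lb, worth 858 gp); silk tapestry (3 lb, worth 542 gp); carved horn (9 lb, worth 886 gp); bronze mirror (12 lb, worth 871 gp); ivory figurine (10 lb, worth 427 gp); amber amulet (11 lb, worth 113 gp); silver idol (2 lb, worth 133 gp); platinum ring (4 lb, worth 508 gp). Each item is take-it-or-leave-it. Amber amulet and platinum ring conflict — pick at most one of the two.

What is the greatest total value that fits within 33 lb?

3290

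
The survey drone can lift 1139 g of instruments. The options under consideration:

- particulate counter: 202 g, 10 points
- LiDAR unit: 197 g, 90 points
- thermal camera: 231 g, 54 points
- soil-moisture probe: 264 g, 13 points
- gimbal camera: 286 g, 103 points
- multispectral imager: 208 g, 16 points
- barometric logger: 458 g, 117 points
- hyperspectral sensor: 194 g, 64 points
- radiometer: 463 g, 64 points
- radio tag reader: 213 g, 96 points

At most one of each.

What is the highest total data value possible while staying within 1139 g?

407

The ratio ordering already packs tightly: LiDAR unit + thermal camera + gimbal camera + hyperspectral sensor + radio tag reader, 1121 g, 407.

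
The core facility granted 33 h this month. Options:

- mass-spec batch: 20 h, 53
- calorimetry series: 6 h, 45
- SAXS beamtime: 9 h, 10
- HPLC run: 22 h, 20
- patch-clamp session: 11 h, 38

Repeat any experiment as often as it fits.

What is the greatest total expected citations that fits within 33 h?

225

5×calorimetry series uses 30 of the 33 h and totals 225.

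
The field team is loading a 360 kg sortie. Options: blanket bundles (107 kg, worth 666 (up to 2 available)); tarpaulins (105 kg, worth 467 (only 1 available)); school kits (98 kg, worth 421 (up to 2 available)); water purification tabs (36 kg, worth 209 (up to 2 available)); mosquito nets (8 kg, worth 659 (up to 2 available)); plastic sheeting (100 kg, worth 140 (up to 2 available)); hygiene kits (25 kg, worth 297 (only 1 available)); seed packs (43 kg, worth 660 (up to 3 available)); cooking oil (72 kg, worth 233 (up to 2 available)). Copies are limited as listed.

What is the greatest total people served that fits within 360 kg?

Best packing: blanket bundles + 2×water purification tabs + 2×mosquito nets + hygiene kits + 3×seed packs — 349 kg, 4679 total.
Nothing else within 360 kg beats 4679.

4679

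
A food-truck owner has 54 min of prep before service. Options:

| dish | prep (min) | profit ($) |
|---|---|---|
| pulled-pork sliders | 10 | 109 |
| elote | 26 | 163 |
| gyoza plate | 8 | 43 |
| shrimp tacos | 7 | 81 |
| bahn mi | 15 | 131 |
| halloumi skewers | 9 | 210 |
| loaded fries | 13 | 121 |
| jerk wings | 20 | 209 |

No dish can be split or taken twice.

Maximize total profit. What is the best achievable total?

Greedy by ratio would take pulled-pork sliders + gyoza plate + shrimp tacos + halloumi skewers + jerk wings: 54 min used, total 652.
Dropping gyoza plate and shrimp tacos frees 15 min; slotting in bahn mi (15 min) lifts the total to 659 at 54 min.
The closest alternative, pulled-pork sliders + shrimp tacos + bahn mi + halloumi skewers + loaded fries, reaches only 652.

659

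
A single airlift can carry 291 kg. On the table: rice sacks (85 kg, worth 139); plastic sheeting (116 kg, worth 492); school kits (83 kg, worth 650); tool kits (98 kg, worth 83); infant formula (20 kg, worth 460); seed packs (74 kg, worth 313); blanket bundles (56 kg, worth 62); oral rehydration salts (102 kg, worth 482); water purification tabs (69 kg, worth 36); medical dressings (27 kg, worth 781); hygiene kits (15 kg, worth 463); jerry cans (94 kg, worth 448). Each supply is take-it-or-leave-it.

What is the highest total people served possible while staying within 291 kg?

2846

Density check — hygiene kits 30.87, medical dressings 28.93, infant formula 23.00, school kits 7.83 are the best per kg.
The ratio heuristic lands on school kits + infant formula + medical dressings + hygiene kits + jerry cans (2802) but leaves 52 kg idle.
The 94 kg tied up in jerry cans is better spent on plastic sheeting — total rises to 2846 (261 kg).
That's the maximum — no swap from here does better than 2846.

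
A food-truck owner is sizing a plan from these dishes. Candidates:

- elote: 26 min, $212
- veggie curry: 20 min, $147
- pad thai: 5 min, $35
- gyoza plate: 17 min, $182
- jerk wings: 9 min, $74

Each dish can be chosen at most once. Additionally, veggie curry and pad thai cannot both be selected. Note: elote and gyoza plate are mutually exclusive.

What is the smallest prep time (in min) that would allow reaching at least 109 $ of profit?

14

Look for the lowest-prep combination reaching 109.
pad thai + jerk wings: 109 profit at 14 min.
Below 14 min the best achievable stays under 109.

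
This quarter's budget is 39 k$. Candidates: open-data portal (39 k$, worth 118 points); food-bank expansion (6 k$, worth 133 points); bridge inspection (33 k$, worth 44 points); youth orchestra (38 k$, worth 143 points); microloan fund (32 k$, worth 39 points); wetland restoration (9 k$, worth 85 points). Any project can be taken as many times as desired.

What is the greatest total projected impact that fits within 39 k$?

Density check — food-bank expansion 22.17, wetland restoration 9.44, youth orchestra 3.76, open-data portal 3.03 are the best per k$.
Best packing: 6×food-bank expansion — 36 k$, 798 total.
Every other selection either busts 39 k$ or fails to beat 798.

798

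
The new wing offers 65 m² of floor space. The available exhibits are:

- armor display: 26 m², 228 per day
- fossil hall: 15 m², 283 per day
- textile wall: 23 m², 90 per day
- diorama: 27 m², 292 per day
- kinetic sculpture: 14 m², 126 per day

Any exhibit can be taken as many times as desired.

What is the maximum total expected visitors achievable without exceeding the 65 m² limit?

Taking 4×fossil hall: 60 m² used, 1132 in expected visitors.
Every other selection either busts 65 m² or fails to beat 1132.

1132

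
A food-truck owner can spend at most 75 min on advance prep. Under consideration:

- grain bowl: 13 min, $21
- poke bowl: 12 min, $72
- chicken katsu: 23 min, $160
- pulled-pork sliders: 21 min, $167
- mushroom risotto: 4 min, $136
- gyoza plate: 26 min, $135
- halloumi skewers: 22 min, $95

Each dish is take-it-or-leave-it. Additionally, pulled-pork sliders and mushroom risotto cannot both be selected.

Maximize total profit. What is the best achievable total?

Density check — mushroom risotto 34.00, pulled-pork sliders 7.95, chicken katsu 6.96, poke bowl 6.00 are the best per min.
Chicken katsu + mushroom risotto + gyoza plate + halloumi skewers uses 75 of the 75 min and totals 526.
The closest alternative, poke bowl + chicken katsu + mushroom risotto + gyoza plate, reaches only 503.

526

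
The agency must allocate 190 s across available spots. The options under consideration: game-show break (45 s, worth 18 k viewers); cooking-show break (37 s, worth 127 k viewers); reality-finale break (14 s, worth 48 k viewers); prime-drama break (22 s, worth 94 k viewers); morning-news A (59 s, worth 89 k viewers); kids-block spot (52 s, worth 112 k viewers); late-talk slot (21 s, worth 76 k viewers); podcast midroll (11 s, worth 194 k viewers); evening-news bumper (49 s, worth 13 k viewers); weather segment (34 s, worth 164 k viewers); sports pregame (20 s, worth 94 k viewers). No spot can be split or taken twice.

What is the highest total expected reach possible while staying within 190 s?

833

Filling by ratio: cooking-show break + reality-finale break + prime-drama break + late-talk slot + podcast midroll + weather segment + sports pregame for 797, with 31 s left unused.
Dropping late-talk slot frees 21 s; slotting in kids-block spot (52 s) lifts the total to 833 at 190 s.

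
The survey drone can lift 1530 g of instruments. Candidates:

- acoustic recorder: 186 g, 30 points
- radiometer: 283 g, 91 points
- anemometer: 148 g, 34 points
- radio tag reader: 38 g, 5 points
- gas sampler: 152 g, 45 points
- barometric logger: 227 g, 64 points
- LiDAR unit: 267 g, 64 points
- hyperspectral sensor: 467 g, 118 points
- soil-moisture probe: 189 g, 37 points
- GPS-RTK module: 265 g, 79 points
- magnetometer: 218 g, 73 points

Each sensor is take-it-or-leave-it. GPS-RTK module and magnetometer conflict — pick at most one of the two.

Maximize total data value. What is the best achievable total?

425

Density check — magnetometer 0.33, radiometer 0.32, GPS-RTK module 0.30, gas sampler 0.30 are the best per g.
Radiometer + anemometer + gas sampler + barometric logger + hyperspectral sensor + magnetometer uses 1495 of the 1530 g and totals 425.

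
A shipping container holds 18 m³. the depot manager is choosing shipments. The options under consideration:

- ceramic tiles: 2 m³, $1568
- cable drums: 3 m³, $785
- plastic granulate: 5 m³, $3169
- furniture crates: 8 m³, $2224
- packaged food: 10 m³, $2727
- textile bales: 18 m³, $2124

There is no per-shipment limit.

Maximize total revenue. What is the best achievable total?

Density check — ceramic tiles 784.00, plastic granulate 633.80, furniture crates 278.00, packaged food 272.70 are the best per m³.
The ratio ordering already packs tightly: 9×ceramic tiles, 18 m³, 14112.

14112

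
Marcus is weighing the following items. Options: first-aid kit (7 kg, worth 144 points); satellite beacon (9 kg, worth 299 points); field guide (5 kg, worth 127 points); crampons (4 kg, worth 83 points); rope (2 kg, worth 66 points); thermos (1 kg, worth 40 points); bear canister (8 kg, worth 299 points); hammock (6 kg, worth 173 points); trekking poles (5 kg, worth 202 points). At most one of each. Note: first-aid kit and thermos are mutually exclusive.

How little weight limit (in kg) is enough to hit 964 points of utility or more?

28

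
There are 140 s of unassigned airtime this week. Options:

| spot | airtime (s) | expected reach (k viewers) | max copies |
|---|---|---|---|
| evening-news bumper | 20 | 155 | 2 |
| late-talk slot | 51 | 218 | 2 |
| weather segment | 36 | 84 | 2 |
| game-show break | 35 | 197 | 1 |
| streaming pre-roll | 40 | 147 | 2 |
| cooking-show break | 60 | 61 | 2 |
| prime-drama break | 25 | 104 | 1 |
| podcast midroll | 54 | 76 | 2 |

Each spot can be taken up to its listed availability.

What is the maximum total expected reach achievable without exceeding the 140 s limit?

758

The ratio heuristic lands on 2×evening-news bumper + late-talk slot + game-show break (725) but leaves 14 s idle.
Dropping late-talk slot frees 51 s; slotting in streaming pre-roll + prime-drama break (65 s) lifts the total to 758 at 140 s.
Every other selection either busts 140 s or exceeds an availability limit or fails to beat 758.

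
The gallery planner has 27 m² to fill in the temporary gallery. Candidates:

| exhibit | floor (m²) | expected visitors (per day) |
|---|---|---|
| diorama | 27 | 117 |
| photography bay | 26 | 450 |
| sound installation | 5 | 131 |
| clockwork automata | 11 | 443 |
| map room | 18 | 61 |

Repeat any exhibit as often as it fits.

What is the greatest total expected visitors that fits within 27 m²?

Best packing: sound installation + 2×clockwork automata — 27 m², 1017 total.
Every other selection either busts 27 m² or fails to beat 1017.

1017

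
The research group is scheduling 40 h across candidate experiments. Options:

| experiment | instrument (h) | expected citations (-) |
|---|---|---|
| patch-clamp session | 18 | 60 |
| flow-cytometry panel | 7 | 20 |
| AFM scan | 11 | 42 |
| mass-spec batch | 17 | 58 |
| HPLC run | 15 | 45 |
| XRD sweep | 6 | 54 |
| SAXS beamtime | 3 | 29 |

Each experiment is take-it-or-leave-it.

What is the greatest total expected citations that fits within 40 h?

Taking the top-ratio experiments first gives AFM scan + mass-spec batch + XRD sweep + SAXS beamtime for 183 (37 h).
The 17 h tied up in mass-spec batch is better spent on patch-clamp session — total rises to 185 (38 h).
The closest alternative, AFM scan + mass-spec batch + XRD sweep + SAXS beamtime, reaches only 183.

185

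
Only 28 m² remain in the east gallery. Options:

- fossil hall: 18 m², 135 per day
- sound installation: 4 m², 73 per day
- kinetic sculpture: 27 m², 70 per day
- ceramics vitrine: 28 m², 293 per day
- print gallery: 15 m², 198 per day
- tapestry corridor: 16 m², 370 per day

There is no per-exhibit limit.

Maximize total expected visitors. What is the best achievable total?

3×sound installation + tapestry corridor uses 28 of the 28 m² and totals 589.
That's the maximum — no swap from here does better than 589.

589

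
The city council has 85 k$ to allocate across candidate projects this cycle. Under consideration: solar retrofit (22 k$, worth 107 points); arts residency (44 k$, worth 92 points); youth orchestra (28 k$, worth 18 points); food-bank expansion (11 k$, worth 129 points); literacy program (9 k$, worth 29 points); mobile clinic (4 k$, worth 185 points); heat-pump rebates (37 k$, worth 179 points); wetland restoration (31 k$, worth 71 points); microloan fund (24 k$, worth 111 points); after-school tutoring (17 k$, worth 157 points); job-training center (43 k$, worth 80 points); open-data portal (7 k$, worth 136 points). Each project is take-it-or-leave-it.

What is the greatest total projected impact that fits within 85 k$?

825

Best packing: solar retrofit + food-bank expansion + mobile clinic + microloan fund + after-school tutoring + open-data portal — 85 k$, 825 total.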